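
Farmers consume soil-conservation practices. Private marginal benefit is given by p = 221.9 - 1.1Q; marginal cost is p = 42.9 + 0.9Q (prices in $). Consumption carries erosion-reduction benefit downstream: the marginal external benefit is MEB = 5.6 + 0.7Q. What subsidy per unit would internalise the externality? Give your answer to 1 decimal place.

subsidy = $105.0 per unit

Social marginal benefit = demand + MEB = 227.5 - 0.4Q.
Set SMB = MC: 227.5 - 0.4Q = 42.9 + 0.9Q → Q* = 142.0000.
The Pigouvian subsidy equals MEB at Q*: 5.6 + 0.7×142.0000 = 105.0000.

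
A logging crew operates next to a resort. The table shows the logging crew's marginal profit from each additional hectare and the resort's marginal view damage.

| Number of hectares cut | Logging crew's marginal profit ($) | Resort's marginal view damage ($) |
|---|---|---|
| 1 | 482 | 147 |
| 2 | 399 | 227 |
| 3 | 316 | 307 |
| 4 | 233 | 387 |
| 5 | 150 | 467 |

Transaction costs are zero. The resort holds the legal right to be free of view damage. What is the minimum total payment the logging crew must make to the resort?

$681

Efficient level: marginal profit ≥ marginal view damage through level 3, so k* = 3.
With the resort holding the right, the logging crew must at least compensate total damage at k*: 147 + 227 + 307 = 681.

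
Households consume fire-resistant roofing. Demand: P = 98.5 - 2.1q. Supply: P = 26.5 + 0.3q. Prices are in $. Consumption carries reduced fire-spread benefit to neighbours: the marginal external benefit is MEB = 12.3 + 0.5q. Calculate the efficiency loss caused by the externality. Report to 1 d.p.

Market equilibrium (private): 26.5 + 0.3q = 98.5 - 2.1q → q_m = 30.0000.
Social marginal benefit = demand + MEB = 110.8 - 1.6q.
Set SMB = MC: 110.8 - 1.6q = 26.5 + 0.3q → q* = 44.3684.
Between q* and q_m the wedge SMB − MC runs linearly from 0 to MEB(q_m), so the loss is a triangle.
DWL = ½ × 14.3684 × 27.3000 = 196.1287.

DWL = $196.1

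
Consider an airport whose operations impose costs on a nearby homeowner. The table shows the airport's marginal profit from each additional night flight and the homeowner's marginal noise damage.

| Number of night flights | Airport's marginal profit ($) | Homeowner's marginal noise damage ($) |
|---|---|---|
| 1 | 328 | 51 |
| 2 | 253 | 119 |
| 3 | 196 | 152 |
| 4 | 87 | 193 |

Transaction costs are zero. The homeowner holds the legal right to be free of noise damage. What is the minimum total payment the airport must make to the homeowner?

$322

Efficient level: marginal profit ≥ marginal noise damage through level 3, so k* = 3.
With the homeowner holding the right, the airport must at least compensate total damage at k*: 51 + 119 + 152 = 322.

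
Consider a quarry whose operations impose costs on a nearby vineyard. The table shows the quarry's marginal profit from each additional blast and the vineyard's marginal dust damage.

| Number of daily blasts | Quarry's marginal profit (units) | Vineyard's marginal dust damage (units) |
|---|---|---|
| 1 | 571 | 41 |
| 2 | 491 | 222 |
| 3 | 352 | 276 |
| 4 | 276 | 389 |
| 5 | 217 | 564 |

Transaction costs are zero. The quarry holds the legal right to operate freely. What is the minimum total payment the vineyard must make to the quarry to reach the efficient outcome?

493

Left alone the quarry would choose level 5 (marginal profit stays positive).
Efficient level: k* = 3 (marginal profit ≥ marginal dust damage through 3).
The vineyard must at least cover the quarry's forgone profit from cutting 5→3: 276 + 217 = 493.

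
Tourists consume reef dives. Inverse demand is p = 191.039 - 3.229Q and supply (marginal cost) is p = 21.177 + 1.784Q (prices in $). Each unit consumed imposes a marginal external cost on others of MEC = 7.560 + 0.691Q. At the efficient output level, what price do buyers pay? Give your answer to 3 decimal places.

P = $99.161

Social marginal benefit = demand − MEC = 183.479 - 3.920Q.
Set SMB = MC: 183.479 - 3.920Q = 21.177 + 1.784Q → Q* = 28.4541.
Consumer price on the demand curve at Q*: 191.039 − 3.229×28.4541 = 99.1607.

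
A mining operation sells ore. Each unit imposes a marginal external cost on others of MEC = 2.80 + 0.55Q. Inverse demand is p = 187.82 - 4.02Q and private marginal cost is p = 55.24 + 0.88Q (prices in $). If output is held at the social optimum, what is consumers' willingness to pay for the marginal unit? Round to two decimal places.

Social marginal cost = private MC + MEC = 58.04 + 1.43Q.
Set SMC = demand: 58.04 + 1.43Q = 187.82 - 4.02Q → Q* = 23.8128.
Consumer price on the demand curve at Q*: 187.82 − 4.02×23.8128 = 92.0925.

P = $92.09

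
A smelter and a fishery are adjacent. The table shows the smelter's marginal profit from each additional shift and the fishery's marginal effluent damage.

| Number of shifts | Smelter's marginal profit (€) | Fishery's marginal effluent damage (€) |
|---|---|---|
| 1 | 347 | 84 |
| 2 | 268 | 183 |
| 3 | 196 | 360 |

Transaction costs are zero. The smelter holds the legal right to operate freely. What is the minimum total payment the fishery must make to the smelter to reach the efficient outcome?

Left alone the smelter would choose level 3 (marginal profit stays positive).
Efficient level: k* = 2 (marginal profit ≥ marginal effluent damage through 2).
The fishery must at least cover the smelter's forgone profit from cutting 3→2: 196 = 196.

€196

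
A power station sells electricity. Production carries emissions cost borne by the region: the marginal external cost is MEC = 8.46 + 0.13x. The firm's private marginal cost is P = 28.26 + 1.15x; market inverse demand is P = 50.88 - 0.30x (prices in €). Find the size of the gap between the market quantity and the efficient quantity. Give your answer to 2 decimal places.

Market equilibrium (private): 28.26 + 1.15x = 50.88 - 0.30x → x_m = 15.6000.
Social marginal cost = private MC + MEC = 36.72 + 1.28x.
Set SMC = demand: 36.72 + 1.28x = 50.88 - 0.30x → x* = 8.9620.
Gap = |15.6000 − 8.9620| = 6.6380.

6.64 units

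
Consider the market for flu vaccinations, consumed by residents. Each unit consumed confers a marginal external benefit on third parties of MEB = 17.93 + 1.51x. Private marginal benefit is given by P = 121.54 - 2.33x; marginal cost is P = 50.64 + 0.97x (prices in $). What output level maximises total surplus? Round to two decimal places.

Social marginal benefit = demand + MEB = 139.47 - 0.82x.
Set SMB = MC: 139.47 - 0.82x = 50.64 + 0.97x → x* = 49.6257.

x* = 49.63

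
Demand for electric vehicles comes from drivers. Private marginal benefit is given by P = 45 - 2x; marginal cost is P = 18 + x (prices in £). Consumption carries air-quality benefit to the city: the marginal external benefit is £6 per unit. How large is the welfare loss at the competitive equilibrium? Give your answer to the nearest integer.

DWL = £6

Market equilibrium (private): 18 + x = 45 - 2x → x_m = 9.0000.
Social marginal benefit = demand + MEB = 51 - 2x.
Set SMB = MC: 51 - 2x = 18 + x → x* = 11.0000.
The loss is the area between SMB and MC from x* to x_m; with linear curves that's a triangle of height MEB(x_m).
DWL = ½ × 2.0000 × 6.0000 = 6.0000.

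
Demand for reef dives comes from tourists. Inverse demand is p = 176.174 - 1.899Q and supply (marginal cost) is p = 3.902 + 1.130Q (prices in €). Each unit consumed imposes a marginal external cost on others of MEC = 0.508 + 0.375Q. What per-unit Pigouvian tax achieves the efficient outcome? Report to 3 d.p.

Social marginal benefit = demand − MEC = 175.666 - 2.274Q.
Set SMB = MC: 175.666 - 2.274Q = 3.902 + 1.130Q → Q* = 50.4595.
The Pigouvian tax equals MEC at Q*: 0.508 + 0.375×50.4595 = 19.4303.

tax = €19.430 per unit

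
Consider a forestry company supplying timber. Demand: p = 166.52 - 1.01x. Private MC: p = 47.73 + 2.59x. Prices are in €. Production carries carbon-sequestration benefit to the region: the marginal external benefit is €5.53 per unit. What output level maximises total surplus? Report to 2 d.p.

x* = 34.53

Social marginal cost = private MC − MEB = 42.20 + 2.59x.
Set SMC = demand: 42.20 + 2.59x = 166.52 - 1.01x → x* = 34.5333.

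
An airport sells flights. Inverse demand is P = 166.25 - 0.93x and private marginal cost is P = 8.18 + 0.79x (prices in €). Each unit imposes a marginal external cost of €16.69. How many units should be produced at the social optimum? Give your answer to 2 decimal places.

x* = 82.20

Social marginal cost = private MC + MEC = 24.87 + 0.79x.
Set SMC = demand: 24.87 + 0.79x = 166.25 - 0.93x → x* = 82.1977.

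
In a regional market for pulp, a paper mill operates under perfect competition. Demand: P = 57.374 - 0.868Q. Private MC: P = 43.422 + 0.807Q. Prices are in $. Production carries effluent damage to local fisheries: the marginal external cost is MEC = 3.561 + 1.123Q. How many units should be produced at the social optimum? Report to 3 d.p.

Social marginal cost = private MC + MEC = 46.983 + 1.930Q.
Set SMC = demand: 46.983 + 1.930Q = 57.374 - 0.868Q → Q* = 3.7137.

Q* = 3.714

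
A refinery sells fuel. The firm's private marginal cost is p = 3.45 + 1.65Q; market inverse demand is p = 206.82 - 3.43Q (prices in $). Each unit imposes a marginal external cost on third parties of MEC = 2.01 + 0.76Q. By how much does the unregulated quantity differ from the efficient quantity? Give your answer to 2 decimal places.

Market equilibrium (private): 3.45 + 1.65Q = 206.82 - 3.43Q → Q_m = 40.0335.
Social marginal cost = private MC + MEC = 5.46 + 2.41Q.
Set SMC = demand: 5.46 + 2.41Q = 206.82 - 3.43Q → Q* = 34.4795.
Gap = |40.0335 − 34.4795| = 5.5540.

5.55 units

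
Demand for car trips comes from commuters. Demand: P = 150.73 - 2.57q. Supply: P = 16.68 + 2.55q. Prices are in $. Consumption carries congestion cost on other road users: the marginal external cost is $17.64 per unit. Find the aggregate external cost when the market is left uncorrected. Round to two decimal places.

$461.84

Market equilibrium (private): 16.68 + 2.55q = 150.73 - 2.57q → q_m = 26.1816.
Total external cost = MEC × q_m = 17.64 × 26.1816 = 461.8434.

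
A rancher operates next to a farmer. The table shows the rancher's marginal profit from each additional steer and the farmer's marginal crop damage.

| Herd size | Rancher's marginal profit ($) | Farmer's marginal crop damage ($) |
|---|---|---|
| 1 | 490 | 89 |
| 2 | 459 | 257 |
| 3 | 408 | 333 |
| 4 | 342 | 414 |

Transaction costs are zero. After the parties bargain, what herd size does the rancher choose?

Bargaining reaches the level where marginal profit last exceeds marginal crop damage.
That holds through level 3 (408 ≥ 333) but not at 4 (342 < 414).

3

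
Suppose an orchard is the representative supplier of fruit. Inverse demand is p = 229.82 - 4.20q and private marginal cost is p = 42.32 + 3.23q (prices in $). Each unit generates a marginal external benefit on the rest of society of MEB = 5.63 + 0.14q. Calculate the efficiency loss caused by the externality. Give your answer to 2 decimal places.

Market equilibrium (private): 42.32 + 3.23q = 229.82 - 4.20q → q_m = 25.2355.
Social marginal cost = private MC − MEB = 36.69 + 3.09q.
Set SMC = demand: 36.69 + 3.09q = 229.82 - 4.20q → q* = 26.4925.
Height of the DWL triangle at q_m is demand(q_m) − SMC(q_m) = MEB(q_m) = 9.1630.
DWL = ½ × 1.2570 × 9.1630 = 5.7589.

DWL = $5.76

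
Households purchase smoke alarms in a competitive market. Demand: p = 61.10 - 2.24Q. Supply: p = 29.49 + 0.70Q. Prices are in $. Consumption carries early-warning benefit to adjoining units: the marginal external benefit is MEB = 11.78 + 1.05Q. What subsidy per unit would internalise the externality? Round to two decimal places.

Social marginal benefit = demand + MEB = 72.88 - 1.19Q.
Set SMB = MC: 72.88 - 1.19Q = 29.49 + 0.70Q → Q* = 22.9577.
The Pigouvian subsidy equals MEB at Q*: 11.78 + 1.05×22.9577 = 35.8856.

subsidy = $35.89 per unit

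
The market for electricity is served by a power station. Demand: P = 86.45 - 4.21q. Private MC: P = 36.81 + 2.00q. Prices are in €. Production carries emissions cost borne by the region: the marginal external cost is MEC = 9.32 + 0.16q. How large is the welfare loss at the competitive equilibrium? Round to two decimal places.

Market equilibrium (private): 36.81 + 2.00q = 86.45 - 4.21q → q_m = 7.9936.
Social marginal cost = private MC + MEC = 46.13 + 2.16q.
Set SMC = demand: 46.13 + 2.16q = 86.45 - 4.21q → q* = 6.3297.
Height of the DWL triangle at q_m is SMC(q_m) − demand(q_m) = MEC(q_m) = 10.5990.
DWL = ½ × 1.6639 × 10.5990 = 8.8178.

DWL = €8.82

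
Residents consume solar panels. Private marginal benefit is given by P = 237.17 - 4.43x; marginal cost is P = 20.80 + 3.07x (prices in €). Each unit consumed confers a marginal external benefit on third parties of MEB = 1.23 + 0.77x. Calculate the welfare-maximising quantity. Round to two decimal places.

Social marginal benefit = demand + MEB = 238.40 - 3.66x.
Set SMB = MC: 238.40 - 3.66x = 20.80 + 3.07x → x* = 32.3328.

x* = 32.33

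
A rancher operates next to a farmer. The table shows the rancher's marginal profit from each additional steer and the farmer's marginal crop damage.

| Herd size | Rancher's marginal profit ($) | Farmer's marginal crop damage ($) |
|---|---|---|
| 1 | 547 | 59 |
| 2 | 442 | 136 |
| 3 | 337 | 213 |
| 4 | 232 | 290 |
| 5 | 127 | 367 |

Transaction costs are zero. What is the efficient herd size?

3

Bargaining reaches the level where marginal profit last exceeds marginal crop damage.
That holds through level 3 (337 ≥ 213) but not at 4 (232 < 290).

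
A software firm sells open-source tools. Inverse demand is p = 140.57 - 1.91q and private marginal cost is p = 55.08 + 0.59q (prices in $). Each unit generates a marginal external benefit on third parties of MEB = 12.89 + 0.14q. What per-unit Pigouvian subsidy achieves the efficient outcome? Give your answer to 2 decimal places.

Social marginal cost = private MC − MEB = 42.19 + 0.45q.
Set SMC = demand: 42.19 + 0.45q = 140.57 - 1.91q → q* = 41.6864.
The Pigouvian subsidy equals MEB at q*: 12.89 + 0.14×41.6864 = 18.7261.

subsidy = $18.73 per unit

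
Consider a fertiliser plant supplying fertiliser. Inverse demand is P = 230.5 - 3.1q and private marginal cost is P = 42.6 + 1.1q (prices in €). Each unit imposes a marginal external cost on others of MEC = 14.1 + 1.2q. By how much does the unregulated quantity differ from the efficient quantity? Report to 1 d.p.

12.6 units

Market equilibrium (private): 42.6 + 1.1q = 230.5 - 3.1q → q_m = 44.7381.
Social marginal cost = private MC + MEC = 56.7 + 2.3q.
Set SMC = demand: 56.7 + 2.3q = 230.5 - 3.1q → q* = 32.1852.
Gap = |44.7381 − 32.1852| = 12.5529.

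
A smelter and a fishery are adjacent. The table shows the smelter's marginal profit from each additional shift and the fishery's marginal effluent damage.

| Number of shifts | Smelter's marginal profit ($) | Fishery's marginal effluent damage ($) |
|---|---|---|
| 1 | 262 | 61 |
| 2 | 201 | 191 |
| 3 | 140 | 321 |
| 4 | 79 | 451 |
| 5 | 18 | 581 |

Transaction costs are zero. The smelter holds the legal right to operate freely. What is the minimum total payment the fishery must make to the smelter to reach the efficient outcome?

$237

Left alone the smelter would choose level 5 (marginal profit stays positive).
Efficient level: k* = 2 (marginal profit ≥ marginal effluent damage through 2).
The fishery must at least cover the smelter's forgone profit from cutting 5→2: 140 + 79 + 18 = 237.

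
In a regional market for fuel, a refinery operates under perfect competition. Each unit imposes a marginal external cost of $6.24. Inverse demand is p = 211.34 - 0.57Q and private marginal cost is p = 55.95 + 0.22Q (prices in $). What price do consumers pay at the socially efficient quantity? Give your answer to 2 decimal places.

Social marginal cost = private MC + MEC = 62.19 + 0.22Q.
Set SMC = demand: 62.19 + 0.22Q = 211.34 - 0.57Q → Q* = 188.7975.
Consumer price on the demand curve at Q*: 211.34 − 0.57×188.7975 = 103.7254.

P = $103.73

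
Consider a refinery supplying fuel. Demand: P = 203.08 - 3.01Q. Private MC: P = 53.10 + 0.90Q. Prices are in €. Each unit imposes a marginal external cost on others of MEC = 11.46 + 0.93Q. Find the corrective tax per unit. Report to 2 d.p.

tax = €38.08 per unit

Social marginal cost = private MC + MEC = 64.56 + 1.83Q.
Set SMC = demand: 64.56 + 1.83Q = 203.08 - 3.01Q → Q* = 28.6198.
The Pigouvian tax equals MEC at Q*: 11.46 + 0.93×28.6198 = 38.0764.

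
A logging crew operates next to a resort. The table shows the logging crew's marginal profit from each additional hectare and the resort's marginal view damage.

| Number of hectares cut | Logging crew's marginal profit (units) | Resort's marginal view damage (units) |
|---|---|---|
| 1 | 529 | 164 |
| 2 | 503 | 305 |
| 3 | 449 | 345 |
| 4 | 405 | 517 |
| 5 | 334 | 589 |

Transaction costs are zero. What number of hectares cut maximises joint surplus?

Bargaining reaches the level where marginal profit last exceeds marginal view damage.
That holds through level 3 (449 ≥ 345) but not at 4 (405 < 517).

3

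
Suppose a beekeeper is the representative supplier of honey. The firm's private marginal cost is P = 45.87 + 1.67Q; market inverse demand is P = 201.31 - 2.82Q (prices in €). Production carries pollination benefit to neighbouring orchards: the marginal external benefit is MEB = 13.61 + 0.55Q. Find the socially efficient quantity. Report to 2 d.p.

Social marginal cost = private MC − MEB = 32.26 + 1.12Q.
Set SMC = demand: 32.26 + 1.12Q = 201.31 - 2.82Q → Q* = 42.9061.

Q* = 42.91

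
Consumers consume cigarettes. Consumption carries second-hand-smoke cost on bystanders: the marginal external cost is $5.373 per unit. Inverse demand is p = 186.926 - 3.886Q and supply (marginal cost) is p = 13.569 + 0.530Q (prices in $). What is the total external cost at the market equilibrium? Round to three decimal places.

Market equilibrium (private): 13.569 + 0.530Q = 186.926 - 3.886Q → Q_m = 39.2566.
Total external cost = MEC × Q_m = 5.373 × 39.2566 = 210.9257.

$210.926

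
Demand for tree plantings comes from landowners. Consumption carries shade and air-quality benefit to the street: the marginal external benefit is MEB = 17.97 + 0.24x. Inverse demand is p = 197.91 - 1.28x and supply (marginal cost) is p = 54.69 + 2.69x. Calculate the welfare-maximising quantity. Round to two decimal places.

x* = 43.21

Social marginal benefit = demand + MEB = 215.88 - 1.04x.
Set SMB = MC: 215.88 - 1.04x = 54.69 + 2.69x → x* = 43.2145.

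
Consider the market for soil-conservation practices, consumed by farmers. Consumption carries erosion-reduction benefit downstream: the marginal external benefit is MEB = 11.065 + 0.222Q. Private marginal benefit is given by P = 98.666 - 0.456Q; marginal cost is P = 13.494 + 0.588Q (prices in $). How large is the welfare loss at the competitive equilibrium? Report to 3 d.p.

Market equilibrium (private): 13.494 + 0.588Q = 98.666 - 0.456Q → Q_m = 81.5824.
Social marginal benefit = demand + MEB = 109.731 - 0.234Q.
Set SMB = MC: 109.731 - 0.234Q = 13.494 + 0.588Q → Q* = 117.0766.
Between Q* and Q_m the wedge SMB − MC runs linearly from 0 to MEB(Q_m), so the loss is a triangle.
DWL = ½ × 35.4942 × 29.1763 = 517.7947.

DWL = $517.795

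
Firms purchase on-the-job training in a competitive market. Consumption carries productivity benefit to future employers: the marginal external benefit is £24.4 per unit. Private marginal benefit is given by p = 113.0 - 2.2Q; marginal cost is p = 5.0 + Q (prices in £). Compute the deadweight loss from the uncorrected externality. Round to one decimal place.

DWL = £93.0

Market equilibrium (private): 5.0 + Q = 113.0 - 2.2Q → Q_m = 33.7500.
Social marginal benefit = demand + MEB = 137.4 - 2.2Q.
Set SMB = MC: 137.4 - 2.2Q = 5.0 + Q → Q* = 41.3750.
Between Q* and Q_m the wedge SMB − MC runs linearly from 0 to MEB(Q_m), so the loss is a triangle.
DWL = ½ × 7.6250 × 24.4000 = 93.0250.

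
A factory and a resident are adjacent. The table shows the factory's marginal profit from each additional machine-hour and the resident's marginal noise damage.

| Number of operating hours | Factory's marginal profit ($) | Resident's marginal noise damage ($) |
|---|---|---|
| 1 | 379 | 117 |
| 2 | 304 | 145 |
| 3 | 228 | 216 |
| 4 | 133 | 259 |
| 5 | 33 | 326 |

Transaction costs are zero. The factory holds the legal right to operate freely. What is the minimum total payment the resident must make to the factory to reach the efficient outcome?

Left alone the factory would choose level 5 (marginal profit stays positive).
Efficient level: k* = 3 (marginal profit ≥ marginal noise damage through 3).
The resident must at least cover the factory's forgone profit from cutting 5→3: 133 + 33 = 166.

$166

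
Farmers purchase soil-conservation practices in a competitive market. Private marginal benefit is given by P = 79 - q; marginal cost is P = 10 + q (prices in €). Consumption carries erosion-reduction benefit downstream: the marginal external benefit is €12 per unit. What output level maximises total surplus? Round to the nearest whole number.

q* = 41

Social marginal benefit = demand + MEB = 91 - q.
Set SMB = MC: 91 - q = 10 + q → q* = 40.5000.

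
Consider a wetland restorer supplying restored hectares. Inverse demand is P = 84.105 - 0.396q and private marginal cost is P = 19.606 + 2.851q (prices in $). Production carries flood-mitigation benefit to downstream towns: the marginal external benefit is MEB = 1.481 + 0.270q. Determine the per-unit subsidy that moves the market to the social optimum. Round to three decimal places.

subsidy = $7.465 per unit

Social marginal cost = private MC − MEB = 18.125 + 2.581q.
Set SMC = demand: 18.125 + 2.581q = 84.105 - 0.396q → q* = 22.1633.
The Pigouvian subsidy equals MEB at q*: 1.481 + 0.270×22.1633 = 7.4651.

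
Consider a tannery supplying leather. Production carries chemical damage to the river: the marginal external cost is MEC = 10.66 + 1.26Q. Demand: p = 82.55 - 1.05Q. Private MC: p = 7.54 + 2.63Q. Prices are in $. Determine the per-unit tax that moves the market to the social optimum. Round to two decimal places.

tax = $27.07 per unit

Social marginal cost = private MC + MEC = 18.20 + 3.89Q.
Set SMC = demand: 18.20 + 3.89Q = 82.55 - 1.05Q → Q* = 13.0263.
The Pigouvian tax equals MEC at Q*: 10.66 + 1.26×13.0263 = 27.0731.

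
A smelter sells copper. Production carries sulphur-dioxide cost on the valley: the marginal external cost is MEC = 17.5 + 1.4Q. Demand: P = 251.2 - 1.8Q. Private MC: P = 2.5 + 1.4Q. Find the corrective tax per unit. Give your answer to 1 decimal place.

tax = 87.9 per unit

Social marginal cost = private MC + MEC = 20.0 + 2.8Q.
Set SMC = demand: 20.0 + 2.8Q = 251.2 - 1.8Q → Q* = 50.2609.
The Pigouvian tax equals MEC at Q*: 17.5 + 1.4×50.2609 = 87.8653.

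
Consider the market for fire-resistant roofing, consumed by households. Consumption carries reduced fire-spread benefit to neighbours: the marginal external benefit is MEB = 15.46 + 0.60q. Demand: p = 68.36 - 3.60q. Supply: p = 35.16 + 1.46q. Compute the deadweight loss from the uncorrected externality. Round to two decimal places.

DWL = 42.18

Market equilibrium (private): 35.16 + 1.46q = 68.36 - 3.60q → q_m = 6.5613.
Social marginal benefit = demand + MEB = 83.82 - 3.00q.
Set SMB = MC: 83.82 - 3.00q = 35.16 + 1.46q → q* = 10.9103.
The loss is the area between SMB and MC from q* to q_m; with linear curves that's a triangle of height MEB(q_m).
DWL = ½ × 4.3490 × 19.3968 = 42.1783.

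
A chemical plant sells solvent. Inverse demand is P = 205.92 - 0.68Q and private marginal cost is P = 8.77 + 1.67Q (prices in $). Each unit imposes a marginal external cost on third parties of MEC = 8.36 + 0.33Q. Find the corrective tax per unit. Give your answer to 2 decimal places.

tax = $31.61 per unit

Social marginal cost = private MC + MEC = 17.13 + 2.00Q.
Set SMC = demand: 17.13 + 2.00Q = 205.92 - 0.68Q → Q* = 70.4440.
The Pigouvian tax equals MEC at Q*: 8.36 + 0.33×70.4440 = 31.6065.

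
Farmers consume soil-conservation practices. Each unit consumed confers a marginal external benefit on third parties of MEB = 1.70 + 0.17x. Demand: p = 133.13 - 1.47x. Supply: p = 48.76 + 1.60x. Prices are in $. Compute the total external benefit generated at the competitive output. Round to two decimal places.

$110.92

Market equilibrium (private): 48.76 + 1.60x = 133.13 - 1.47x → x_m = 27.4821.
Total external benefit = ∫₀^{x_m} (1.70 + 0.17x) dx = 1.70×27.4821 + ½×0.17×27.4821² = 110.9172.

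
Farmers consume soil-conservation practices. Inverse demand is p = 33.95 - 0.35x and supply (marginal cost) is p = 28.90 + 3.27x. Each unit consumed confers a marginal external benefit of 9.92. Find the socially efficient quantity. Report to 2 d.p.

Social marginal benefit = demand + MEB = 43.87 - 0.35x.
Set SMB = MC: 43.87 - 0.35x = 28.90 + 3.27x → x* = 4.1354.

x* = 4.14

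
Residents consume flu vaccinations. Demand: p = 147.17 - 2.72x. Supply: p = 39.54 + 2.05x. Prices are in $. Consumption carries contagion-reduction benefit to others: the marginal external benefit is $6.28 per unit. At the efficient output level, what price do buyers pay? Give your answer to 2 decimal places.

Social marginal benefit = demand + MEB = 153.45 - 2.72x.
Set SMB = MC: 153.45 - 2.72x = 39.54 + 2.05x → x* = 23.8805.
Consumer price on the demand curve at x*: 147.17 − 2.72×23.8805 = 82.2150.

P = $82.22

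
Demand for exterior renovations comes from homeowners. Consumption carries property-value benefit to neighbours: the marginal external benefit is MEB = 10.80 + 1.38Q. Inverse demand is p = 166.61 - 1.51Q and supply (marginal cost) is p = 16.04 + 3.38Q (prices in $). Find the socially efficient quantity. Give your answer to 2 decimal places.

Q* = 45.97

Social marginal benefit = demand + MEB = 177.41 - 0.13Q.
Set SMB = MC: 177.41 - 0.13Q = 16.04 + 3.38Q → Q* = 45.9744.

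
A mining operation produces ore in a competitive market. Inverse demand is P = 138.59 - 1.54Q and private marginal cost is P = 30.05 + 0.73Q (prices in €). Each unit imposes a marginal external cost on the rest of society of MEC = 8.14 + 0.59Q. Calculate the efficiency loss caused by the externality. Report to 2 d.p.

Market equilibrium (private): 30.05 + 0.73Q = 138.59 - 1.54Q → Q_m = 47.8150.
Social marginal cost = private MC + MEC = 38.19 + 1.32Q.
Set SMC = demand: 38.19 + 1.32Q = 138.59 - 1.54Q → Q* = 35.1049.
Between Q* and Q_m the wedge SMC − demand runs linearly from 0 to MEC(Q_m), so the loss is a triangle.
DWL = ½ × 12.7101 × 36.3508 = 231.0112.

DWL = €231.01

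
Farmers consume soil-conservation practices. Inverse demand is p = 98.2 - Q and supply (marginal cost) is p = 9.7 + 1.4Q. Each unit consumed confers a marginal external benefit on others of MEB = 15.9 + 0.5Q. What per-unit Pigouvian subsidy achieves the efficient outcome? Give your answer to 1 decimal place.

subsidy = 43.4 per unit

Social marginal benefit = demand + MEB = 114.1 - 0.5Q.
Set SMB = MC: 114.1 - 0.5Q = 9.7 + 1.4Q → Q* = 54.9474.
The Pigouvian subsidy equals MEB at Q*: 15.9 + 0.5×54.9474 = 43.3737.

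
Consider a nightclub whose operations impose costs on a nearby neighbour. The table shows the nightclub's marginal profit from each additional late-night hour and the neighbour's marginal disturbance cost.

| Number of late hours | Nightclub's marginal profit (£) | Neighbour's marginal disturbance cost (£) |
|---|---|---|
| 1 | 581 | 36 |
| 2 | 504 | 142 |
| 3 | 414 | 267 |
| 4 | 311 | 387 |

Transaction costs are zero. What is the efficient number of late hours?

Bargaining reaches the level where marginal profit last exceeds marginal disturbance cost.
That holds through level 3 (414 ≥ 267) but not at 4 (311 < 387).

3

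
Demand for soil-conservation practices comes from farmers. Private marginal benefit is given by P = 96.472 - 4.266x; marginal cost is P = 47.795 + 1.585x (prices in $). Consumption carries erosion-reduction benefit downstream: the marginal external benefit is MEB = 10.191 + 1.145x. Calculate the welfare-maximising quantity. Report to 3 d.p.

x* = 12.509

Social marginal benefit = demand + MEB = 106.663 - 3.121x.
Set SMB = MC: 106.663 - 3.121x = 47.795 + 1.585x → x* = 12.5091.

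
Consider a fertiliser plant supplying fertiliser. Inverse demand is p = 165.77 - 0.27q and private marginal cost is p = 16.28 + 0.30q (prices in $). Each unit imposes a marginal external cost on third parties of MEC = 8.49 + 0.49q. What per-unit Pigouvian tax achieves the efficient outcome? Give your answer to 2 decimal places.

tax = $73.67 per unit

Social marginal cost = private MC + MEC = 24.77 + 0.79q.
Set SMC = demand: 24.77 + 0.79q = 165.77 - 0.27q → q* = 133.0189.
The Pigouvian tax equals MEC at q*: 8.49 + 0.49×133.0189 = 73.6693.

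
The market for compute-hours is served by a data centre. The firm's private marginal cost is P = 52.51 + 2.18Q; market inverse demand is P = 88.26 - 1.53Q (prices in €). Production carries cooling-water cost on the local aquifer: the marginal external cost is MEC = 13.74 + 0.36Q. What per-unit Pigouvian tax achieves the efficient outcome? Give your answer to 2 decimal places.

Social marginal cost = private MC + MEC = 66.25 + 2.54Q.
Set SMC = demand: 66.25 + 2.54Q = 88.26 - 1.53Q → Q* = 5.4079.
The Pigouvian tax equals MEC at Q*: 13.74 + 0.36×5.4079 = 15.6868.

tax = €15.69 per unit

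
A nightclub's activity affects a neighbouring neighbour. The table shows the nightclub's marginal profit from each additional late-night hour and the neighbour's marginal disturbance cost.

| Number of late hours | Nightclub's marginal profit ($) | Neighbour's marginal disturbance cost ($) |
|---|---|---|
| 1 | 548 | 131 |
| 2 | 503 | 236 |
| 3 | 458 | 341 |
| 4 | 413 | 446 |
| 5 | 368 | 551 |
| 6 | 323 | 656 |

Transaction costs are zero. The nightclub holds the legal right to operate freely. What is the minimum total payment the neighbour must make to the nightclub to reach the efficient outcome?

Left alone the nightclub would choose level 6 (marginal profit stays positive).
Efficient level: k* = 3 (marginal profit ≥ marginal disturbance cost through 3).
The neighbour must at least cover the nightclub's forgone profit from cutting 6→3: 413 + 368 + 323 = 1104.

$1104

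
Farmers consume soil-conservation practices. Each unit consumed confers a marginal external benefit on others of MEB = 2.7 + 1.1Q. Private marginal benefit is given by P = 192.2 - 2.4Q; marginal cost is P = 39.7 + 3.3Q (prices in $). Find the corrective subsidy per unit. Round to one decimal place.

subsidy = $39.8 per unit

Social marginal benefit = demand + MEB = 194.9 - 1.3Q.
Set SMB = MC: 194.9 - 1.3Q = 39.7 + 3.3Q → Q* = 33.7391.
The Pigouvian subsidy equals MEB at Q*: 2.7 + 1.1×33.7391 = 39.8130.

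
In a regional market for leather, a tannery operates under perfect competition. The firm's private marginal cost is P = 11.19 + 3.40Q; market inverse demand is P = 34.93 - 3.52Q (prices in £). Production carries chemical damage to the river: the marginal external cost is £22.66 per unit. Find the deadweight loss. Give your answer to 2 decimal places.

DWL = £37.10

Market equilibrium (private): 11.19 + 3.40Q = 34.93 - 3.52Q → Q_m = 3.4306.
Social marginal cost = private MC + MEC = 33.85 + 3.40Q.
Set SMC = demand: 33.85 + 3.40Q = 34.93 - 3.52Q → Q* = 0.1561.
The welfare-loss triangle has base |Q_m − Q*| and height MEC(Q_m) (the vertical gap between SMC and demand is zero at Q* and MEC at Q_m).
DWL = ½ × 3.2745 × 22.6600 = 37.1001.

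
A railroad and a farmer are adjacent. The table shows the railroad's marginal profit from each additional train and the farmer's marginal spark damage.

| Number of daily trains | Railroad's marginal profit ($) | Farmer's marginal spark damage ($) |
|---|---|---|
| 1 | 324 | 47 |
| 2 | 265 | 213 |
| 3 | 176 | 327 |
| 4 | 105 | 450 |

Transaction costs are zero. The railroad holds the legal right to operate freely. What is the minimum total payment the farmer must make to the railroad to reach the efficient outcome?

Left alone the railroad would choose level 4 (marginal profit stays positive).
Efficient level: k* = 2 (marginal profit ≥ marginal spark damage through 2).
The farmer must at least cover the railroad's forgone profit from cutting 4→2: 176 + 105 = 281.

$281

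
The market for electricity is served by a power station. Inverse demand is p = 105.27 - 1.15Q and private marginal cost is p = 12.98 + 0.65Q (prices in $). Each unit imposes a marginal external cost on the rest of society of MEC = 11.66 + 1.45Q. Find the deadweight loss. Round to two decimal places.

Market equilibrium (private): 12.98 + 0.65Q = 105.27 - 1.15Q → Q_m = 51.2722.
Social marginal cost = private MC + MEC = 24.64 + 2.10Q.
Set SMC = demand: 24.64 + 2.10Q = 105.27 - 1.15Q → Q* = 24.8092.
The welfare-loss triangle has base |Q_m − Q*| and height MEC(Q_m) (the vertical gap between SMC and demand is zero at Q* and MEC at Q_m).
DWL = ½ × 26.4630 × 86.0047 = 1137.9712.

DWL = $1137.97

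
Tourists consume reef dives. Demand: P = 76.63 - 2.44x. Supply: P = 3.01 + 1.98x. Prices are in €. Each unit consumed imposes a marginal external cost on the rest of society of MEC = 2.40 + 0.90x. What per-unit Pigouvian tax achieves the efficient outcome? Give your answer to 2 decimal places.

tax = €14.45 per unit

Social marginal benefit = demand − MEC = 74.23 - 3.34x.
Set SMB = MC: 74.23 - 3.34x = 3.01 + 1.98x → x* = 13.3872.
The Pigouvian tax equals MEC at x*: 2.40 + 0.90×13.3872 = 14.4485.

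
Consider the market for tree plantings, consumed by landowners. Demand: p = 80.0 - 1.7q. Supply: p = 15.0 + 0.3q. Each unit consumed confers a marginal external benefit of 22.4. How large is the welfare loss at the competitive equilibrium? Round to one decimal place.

Market equilibrium (private): 15.0 + 0.3q = 80.0 - 1.7q → q_m = 32.5000.
Social marginal benefit = demand + MEB = 102.4 - 1.7q.
Set SMB = MC: 102.4 - 1.7q = 15.0 + 0.3q → q* = 43.7000.
Between q* and q_m the wedge SMB − MC runs linearly from 0 to MEB(q_m), so the loss is a triangle.
DWL = ½ × 11.2000 × 22.4000 = 125.4400.

DWL = 125.4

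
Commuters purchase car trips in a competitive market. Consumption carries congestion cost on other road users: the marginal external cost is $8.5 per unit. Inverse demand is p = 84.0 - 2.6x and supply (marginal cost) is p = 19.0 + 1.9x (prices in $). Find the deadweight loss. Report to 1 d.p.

Market equilibrium (private): 19.0 + 1.9x = 84.0 - 2.6x → x_m = 14.4444.
Social marginal benefit = demand − MEC = 75.5 - 2.6x.
Set SMB = MC: 75.5 - 2.6x = 19.0 + 1.9x → x* = 12.5556.
The loss is the area between SMB and MC from x* to x_m; with linear curves that's a triangle of height MEC(x_m).
DWL = ½ × 1.8888 × 8.5000 = 8.0274.

DWL = $8.0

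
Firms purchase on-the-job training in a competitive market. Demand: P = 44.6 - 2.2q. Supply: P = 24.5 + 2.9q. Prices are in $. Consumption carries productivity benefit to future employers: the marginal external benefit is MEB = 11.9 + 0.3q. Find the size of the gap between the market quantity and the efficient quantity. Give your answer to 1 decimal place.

Market equilibrium (private): 24.5 + 2.9q = 44.6 - 2.2q → q_m = 3.9412.
Social marginal benefit = demand + MEB = 56.5 - 1.9q.
Set SMB = MC: 56.5 - 1.9q = 24.5 + 2.9q → q* = 6.6667.
Gap = |3.9412 − 6.6667| = 2.7255.

2.7 units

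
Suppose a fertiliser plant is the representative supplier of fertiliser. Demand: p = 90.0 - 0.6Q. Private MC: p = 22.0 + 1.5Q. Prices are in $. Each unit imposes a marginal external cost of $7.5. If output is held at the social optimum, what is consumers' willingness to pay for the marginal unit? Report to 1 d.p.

P = $72.7

Social marginal cost = private MC + MEC = 29.5 + 1.5Q.
Set SMC = demand: 29.5 + 1.5Q = 90.0 - 0.6Q → Q* = 28.8095.
Consumer price on the demand curve at Q*: 90.0 − 0.6×28.8095 = 72.7143.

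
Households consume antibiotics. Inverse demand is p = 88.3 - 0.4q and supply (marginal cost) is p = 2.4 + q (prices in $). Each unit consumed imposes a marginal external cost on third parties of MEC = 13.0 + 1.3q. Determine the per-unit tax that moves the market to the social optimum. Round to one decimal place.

Social marginal benefit = demand − MEC = 75.3 - 1.7q.
Set SMB = MC: 75.3 - 1.7q = 2.4 + q → q* = 27.0000.
The Pigouvian tax equals MEC at q*: 13.0 + 1.3×27.0000 = 48.1000.

tax = $48.1 per unit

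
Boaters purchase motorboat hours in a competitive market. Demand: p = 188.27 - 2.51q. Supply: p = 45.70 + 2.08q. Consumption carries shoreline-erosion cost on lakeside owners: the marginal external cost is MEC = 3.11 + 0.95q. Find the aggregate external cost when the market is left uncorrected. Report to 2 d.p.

554.87

Market equilibrium (private): 45.70 + 2.08q = 188.27 - 2.51q → q_m = 31.0610.
Total external cost = ∫₀^{q_m} (3.11 + 0.95q) dq = 3.11×31.0610 + ½×0.95×31.0610² = 554.8729.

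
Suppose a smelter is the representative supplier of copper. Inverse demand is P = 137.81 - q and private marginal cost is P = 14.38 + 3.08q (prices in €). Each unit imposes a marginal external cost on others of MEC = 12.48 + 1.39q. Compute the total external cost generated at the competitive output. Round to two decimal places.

€1013.62

Market equilibrium (private): 14.38 + 3.08q = 137.81 - q → q_m = 30.2525.
Total external cost = ∫₀^{q_m} (12.48 + 1.39q) dq = 12.48×30.2525 + ½×1.39×30.2525² = 1013.6248.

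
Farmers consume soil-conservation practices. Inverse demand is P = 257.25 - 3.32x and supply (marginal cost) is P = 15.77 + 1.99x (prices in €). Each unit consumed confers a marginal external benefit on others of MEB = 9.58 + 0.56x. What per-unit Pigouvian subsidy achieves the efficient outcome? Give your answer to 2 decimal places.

Social marginal benefit = demand + MEB = 266.83 - 2.76x.
Set SMB = MC: 266.83 - 2.76x = 15.77 + 1.99x → x* = 52.8547.
The Pigouvian subsidy equals MEB at x*: 9.58 + 0.56×52.8547 = 39.1786.

subsidy = €39.18 per unit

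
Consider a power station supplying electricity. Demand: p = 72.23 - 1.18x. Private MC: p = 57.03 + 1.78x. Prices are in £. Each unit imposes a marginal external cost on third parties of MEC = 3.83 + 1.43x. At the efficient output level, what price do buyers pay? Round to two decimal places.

P = £69.17

Social marginal cost = private MC + MEC = 60.86 + 3.21x.
Set SMC = demand: 60.86 + 3.21x = 72.23 - 1.18x → x* = 2.5900.
Consumer price on the demand curve at x*: 72.23 − 1.18×2.5900 = 69.1738.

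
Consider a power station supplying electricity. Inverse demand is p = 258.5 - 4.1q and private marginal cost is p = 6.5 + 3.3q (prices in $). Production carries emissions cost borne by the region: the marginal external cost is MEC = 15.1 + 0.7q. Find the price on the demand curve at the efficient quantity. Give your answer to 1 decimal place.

Social marginal cost = private MC + MEC = 21.6 + 4.0q.
Set SMC = demand: 21.6 + 4.0q = 258.5 - 4.1q → q* = 29.2469.
Consumer price on the demand curve at q*: 258.5 − 4.1×29.2469 = 138.5877.

P = $138.6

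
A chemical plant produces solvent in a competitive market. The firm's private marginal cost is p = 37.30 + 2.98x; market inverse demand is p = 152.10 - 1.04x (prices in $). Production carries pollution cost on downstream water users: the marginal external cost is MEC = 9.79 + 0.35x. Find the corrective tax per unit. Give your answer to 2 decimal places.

tax = $18.20 per unit

Social marginal cost = private MC + MEC = 47.09 + 3.33x.
Set SMC = demand: 47.09 + 3.33x = 152.10 - 1.04x → x* = 24.0297.
The Pigouvian tax equals MEC at x*: 9.79 + 0.35×24.0297 = 18.2004.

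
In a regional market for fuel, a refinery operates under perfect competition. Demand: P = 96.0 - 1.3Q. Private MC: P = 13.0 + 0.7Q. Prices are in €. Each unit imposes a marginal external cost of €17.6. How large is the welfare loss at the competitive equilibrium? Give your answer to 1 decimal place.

DWL = €77.4

Market equilibrium (private): 13.0 + 0.7Q = 96.0 - 1.3Q → Q_m = 41.5000.
Social marginal cost = private MC + MEC = 30.6 + 0.7Q.
Set SMC = demand: 30.6 + 0.7Q = 96.0 - 1.3Q → Q* = 32.7000.
The loss is the area between SMC and demand from Q* to Q_m; with linear curves that's a triangle of height MEC(Q_m).
DWL = ½ × 8.8000 × 17.6000 = 77.4400.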